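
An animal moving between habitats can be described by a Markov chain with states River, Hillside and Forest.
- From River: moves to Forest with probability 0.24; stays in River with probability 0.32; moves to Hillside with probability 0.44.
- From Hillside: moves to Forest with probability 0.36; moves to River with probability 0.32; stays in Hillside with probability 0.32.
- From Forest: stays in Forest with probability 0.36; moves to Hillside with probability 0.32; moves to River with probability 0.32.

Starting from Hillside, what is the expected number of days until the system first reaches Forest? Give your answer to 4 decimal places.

Let t(s) be the expected number of days to first reach Forest from state s, with t(Forest) = 0. Conditioning on the first day:
t(River) = 1 + 0.32·t(River) + 0.44·t(Hillside)
t(Hillside) = 1 + 0.32·t(River) + 0.32·t(Hillside)
Solving: t(River) = 3.4826, t(Hillside) = 3.1095.
Expected days from Hillside to Forest: 3.1095.

3.1095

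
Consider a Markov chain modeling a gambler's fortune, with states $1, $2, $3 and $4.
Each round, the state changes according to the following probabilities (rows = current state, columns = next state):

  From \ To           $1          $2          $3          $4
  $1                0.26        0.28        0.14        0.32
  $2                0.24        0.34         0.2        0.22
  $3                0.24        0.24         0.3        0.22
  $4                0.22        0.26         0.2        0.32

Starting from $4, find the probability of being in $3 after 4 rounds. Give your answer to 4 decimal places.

Propagate the distribution vector 4 rounds from $4.
After 0 rounds: (0.0000, 0.0000, 0.0000, 1.0000)
After 1 round: (0.2200, 0.2600, 0.2000, 0.3200)
After 2 rounds: (0.2380, 0.2812, 0.2068, 0.2740)
After 3 rounds: (0.2393, 0.2831, 0.2064, 0.2712)
After 4 rounds: (0.2394, 0.2833, 0.2063, 0.2710)
P(in $3 after 4 rounds) = 0.2063

0.2063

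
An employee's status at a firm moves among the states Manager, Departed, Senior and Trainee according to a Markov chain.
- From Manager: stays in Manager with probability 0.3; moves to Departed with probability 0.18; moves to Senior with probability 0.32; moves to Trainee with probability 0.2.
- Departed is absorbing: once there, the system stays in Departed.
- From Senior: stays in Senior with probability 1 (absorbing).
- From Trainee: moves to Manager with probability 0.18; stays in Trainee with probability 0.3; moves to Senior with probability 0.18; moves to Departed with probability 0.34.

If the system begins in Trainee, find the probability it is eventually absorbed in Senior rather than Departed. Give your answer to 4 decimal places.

0.4044

Let h(s) be the probability of absorption at Senior starting from transient state s. Then h(Senior) = 1 and h(Departed) = 0. By first-step analysis:
h(Manager) = 0.3·h(Manager) + 0.18·0 + 0.32·1 + 0.2·h(Trainee)
h(Trainee) = 0.18·h(Manager) + 0.34·0 + 0.18·1 + 0.3·h(Trainee)
Solving: h(Manager) = 0.5727, h(Trainee) = 0.4044.
Starting from Trainee, the probability is 0.4044.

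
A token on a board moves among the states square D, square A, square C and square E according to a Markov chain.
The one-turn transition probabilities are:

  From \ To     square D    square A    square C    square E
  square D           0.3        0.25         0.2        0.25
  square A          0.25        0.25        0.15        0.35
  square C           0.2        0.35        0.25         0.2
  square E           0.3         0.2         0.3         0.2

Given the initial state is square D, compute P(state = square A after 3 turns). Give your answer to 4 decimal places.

Propagate the distribution vector 3 turns from square D.
After 0 turns: (1.0000, 0.0000, 0.0000, 0.0000)
After 1 turn: (0.3000, 0.2500, 0.2000, 0.2500)
After 2 turns: (0.2675, 0.2575, 0.2225, 0.2525)
After 3 turns: (0.2649, 0.2596, 0.2235, 0.2520)
P(in square A after 3 turns) = 0.2596

0.2596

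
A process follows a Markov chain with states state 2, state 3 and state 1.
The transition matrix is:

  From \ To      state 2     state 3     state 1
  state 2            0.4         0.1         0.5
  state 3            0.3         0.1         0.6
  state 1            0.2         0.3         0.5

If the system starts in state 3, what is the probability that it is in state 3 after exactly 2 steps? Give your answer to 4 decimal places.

0.2200

Sum over the intermediate state after 1 step:
P = P(state 3→state 2)·P(state 2→state 3) + P(state 3→state 3)·P(state 3→state 3) + P(state 3→state 1)·P(state 1→state 3)
  = 0.3×0.1 + 0.1×0.1 + 0.6×0.3
  = 0.0300 + 0.0100 + 0.1800 = 0.2200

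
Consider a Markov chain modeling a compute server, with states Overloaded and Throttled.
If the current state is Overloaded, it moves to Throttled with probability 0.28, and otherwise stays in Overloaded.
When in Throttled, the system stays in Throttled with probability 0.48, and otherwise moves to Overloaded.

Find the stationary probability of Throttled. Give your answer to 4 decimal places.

Let the stationary distribution be π with π = πP and π_1 + π_2 = 1.
π_1 = 0.72·π_1 + 0.52·π_2
Solving with the normalization constraint gives π = (0.6500, 0.3500).
So the stationary probability of Throttled is 0.3500.

0.3500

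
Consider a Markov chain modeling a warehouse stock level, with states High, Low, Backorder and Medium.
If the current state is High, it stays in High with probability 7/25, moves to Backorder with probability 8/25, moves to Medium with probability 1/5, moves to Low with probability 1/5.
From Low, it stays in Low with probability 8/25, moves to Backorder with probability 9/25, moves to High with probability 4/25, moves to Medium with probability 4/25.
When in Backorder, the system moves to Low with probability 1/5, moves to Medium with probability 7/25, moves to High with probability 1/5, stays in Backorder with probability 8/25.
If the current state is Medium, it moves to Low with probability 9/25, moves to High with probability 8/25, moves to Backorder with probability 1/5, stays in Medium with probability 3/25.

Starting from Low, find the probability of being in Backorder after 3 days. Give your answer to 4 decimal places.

0.3062

Propagate the distribution vector 3 days from Low.
After 0 days: (0.0000, 1.0000, 0.0000, 0.0000)
After 1 day: (0.1600, 0.3200, 0.3600, 0.1600)
After 2 days: (0.2192, 0.2640, 0.3136, 0.2032)
After 3 days: (0.2314, 0.2642, 0.3062, 0.1983)
P(in Backorder after 3 days) = 0.3062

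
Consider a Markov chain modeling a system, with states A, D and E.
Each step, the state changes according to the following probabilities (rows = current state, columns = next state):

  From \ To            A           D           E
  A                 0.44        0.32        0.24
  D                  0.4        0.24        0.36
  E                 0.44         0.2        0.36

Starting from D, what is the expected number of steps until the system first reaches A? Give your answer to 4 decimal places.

Let t(s) be the expected number of steps to first reach A from state s, with t(A) = 0. Conditioning on the first step:
t(D) = 1 + 0.24·t(D) + 0.36·t(E)
t(E) = 1 + 0.2·t(D) + 0.36·t(E)
Solving: t(D) = 2.4131, t(E) = 2.3166.
Expected steps from D to A: 2.4131.

2.4131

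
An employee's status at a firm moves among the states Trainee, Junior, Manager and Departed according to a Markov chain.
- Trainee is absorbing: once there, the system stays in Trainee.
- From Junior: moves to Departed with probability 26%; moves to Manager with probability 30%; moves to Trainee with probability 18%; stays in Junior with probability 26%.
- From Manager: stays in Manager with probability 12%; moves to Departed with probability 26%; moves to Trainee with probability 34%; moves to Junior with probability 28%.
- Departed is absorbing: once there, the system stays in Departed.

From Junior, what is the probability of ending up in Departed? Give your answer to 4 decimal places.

0.5409

Let h(s) be the probability of absorption at Departed starting from transient state s. Then h(Departed) = 1 and h(Trainee) = 0. By first-step analysis:
h(Junior) = 0.18·0 + 0.26·h(Junior) + 0.3·h(Manager) + 0.26·1
h(Manager) = 0.34·0 + 0.28·h(Junior) + 0.12·h(Manager) + 0.26·1
Solving: h(Junior) = 0.5409, h(Manager) = 0.4676.
Starting from Junior, the probability is 0.5409.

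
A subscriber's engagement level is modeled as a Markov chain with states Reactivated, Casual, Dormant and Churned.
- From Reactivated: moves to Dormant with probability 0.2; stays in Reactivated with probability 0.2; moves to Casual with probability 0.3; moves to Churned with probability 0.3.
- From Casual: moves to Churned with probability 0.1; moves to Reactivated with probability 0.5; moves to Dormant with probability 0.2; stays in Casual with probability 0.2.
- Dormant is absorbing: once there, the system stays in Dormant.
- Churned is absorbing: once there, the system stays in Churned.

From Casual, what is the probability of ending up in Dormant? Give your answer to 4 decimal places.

Let h(s) be the probability of absorption at Dormant starting from transient state s. Then h(Dormant) = 1 and h(Churned) = 0. By first-step analysis:
h(Reactivated) = 0.2·h(Reactivated) + 0.3·h(Casual) + 0.2·1 + 0.3·0
h(Casual) = 0.5·h(Reactivated) + 0.2·h(Casual) + 0.2·1 + 0.1·0
Solving: h(Reactivated) = 0.4490, h(Casual) = 0.5306.
Starting from Casual, the probability is 0.5306.

0.5306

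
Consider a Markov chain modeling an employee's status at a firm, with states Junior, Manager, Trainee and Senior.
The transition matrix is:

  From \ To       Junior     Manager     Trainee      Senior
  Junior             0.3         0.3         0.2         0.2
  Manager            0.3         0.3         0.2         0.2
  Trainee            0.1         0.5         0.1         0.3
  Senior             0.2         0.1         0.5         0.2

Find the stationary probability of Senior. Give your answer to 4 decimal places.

0.2243

Let the stationary distribution be π with π = πP and π_1 + π_2 + π_3 + π_4 = 1.
π_1 = 0.3·π_1 + 0.3·π_2 + 0.1·π_3 + 0.2·π_4
π_2 = 0.3·π_1 + 0.3·π_2 + 0.5·π_3 + 0.1·π_4
π_3 = 0.2·π_1 + 0.2·π_2 + 0.1·π_3 + 0.5·π_4
Solving with the normalization constraint gives π = (0.2290, 0.3037, 0.2430, 0.2243).
So the stationary probability of Senior is 0.2243.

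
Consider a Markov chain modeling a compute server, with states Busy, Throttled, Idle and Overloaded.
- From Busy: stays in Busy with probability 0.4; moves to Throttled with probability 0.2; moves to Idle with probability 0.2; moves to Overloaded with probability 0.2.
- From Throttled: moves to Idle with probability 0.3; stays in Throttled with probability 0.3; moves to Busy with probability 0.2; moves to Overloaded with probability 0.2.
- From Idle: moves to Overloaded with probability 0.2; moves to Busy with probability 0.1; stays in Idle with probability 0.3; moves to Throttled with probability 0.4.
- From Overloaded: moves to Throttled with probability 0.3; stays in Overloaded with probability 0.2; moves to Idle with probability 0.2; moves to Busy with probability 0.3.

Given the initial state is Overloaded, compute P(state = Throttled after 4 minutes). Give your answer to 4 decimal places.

Propagate the distribution vector 4 minutes from Overloaded.
After 0 minutes: (0.0000, 0.0000, 0.0000, 1.0000)
After 1 minute: (0.3000, 0.3000, 0.2000, 0.2000)
After 2 minutes: (0.2600, 0.2900, 0.2500, 0.2000)
After 3 minutes: (0.2470, 0.2990, 0.2540, 0.2000)
After 4 minutes: (0.2440, 0.3007, 0.2553, 0.2000)
P(in Throttled after 4 minutes) = 0.3007

0.3007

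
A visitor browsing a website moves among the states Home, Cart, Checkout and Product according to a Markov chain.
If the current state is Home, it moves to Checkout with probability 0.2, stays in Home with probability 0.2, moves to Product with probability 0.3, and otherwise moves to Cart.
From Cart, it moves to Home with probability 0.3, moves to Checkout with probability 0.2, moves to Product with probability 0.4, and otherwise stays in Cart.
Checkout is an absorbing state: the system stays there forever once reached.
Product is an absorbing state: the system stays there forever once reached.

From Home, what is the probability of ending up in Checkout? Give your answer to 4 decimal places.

0.3810

Let h(s) be the probability of absorption at Checkout starting from transient state s. Then h(Checkout) = 1 and h(Product) = 0. By first-step analysis:
h(Home) = 0.2·h(Home) + 0.3·h(Cart) + 0.2·1 + 0.3·0
h(Cart) = 0.3·h(Home) + 0.1·h(Cart) + 0.2·1 + 0.4·0
Solving: h(Home) = 0.3810, h(Cart) = 0.3492.
Starting from Home, the probability is 0.3810.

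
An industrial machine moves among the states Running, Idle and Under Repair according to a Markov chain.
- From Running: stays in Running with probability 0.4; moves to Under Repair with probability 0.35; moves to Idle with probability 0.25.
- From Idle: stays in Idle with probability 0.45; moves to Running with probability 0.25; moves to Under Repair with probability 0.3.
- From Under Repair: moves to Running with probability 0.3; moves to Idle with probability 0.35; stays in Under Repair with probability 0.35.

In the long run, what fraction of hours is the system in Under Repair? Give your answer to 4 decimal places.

Let the stationary distribution be π with π = πP and π_1 + π_2 + π_3 = 1.
π_1 = 0.4·π_1 + 0.25·π_2 + 0.3·π_3
π_2 = 0.25·π_1 + 0.45·π_2 + 0.35·π_3
Solving with the normalization constraint gives π = (0.3137, 0.3540, 0.3323).
So the stationary probability of Under Repair is 0.3323.

0.3323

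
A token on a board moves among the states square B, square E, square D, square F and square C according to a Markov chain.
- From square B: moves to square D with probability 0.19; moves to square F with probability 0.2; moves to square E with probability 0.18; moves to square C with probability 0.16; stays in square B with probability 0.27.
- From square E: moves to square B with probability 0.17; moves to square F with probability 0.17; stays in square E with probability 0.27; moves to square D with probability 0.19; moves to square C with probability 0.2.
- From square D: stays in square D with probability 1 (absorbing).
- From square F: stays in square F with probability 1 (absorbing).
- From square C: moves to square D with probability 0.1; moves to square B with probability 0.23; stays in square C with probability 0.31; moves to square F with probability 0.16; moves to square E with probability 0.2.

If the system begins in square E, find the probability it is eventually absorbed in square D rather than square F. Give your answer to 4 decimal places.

Let h(s) be the probability of absorption at square D starting from transient state s. Then h(square D) = 1 and h(square F) = 0. By first-step analysis:
h(square B) = 0.27·h(square B) + 0.18·h(square E) + 0.19·1 + 0.2·0 + 0.16·h(square C)
h(square E) = 0.17·h(square B) + 0.27·h(square E) + 0.19·1 + 0.17·0 + 0.2·h(square C)
h(square C) = 0.23·h(square B) + 0.2·h(square E) + 0.1·1 + 0.16·0 + 0.31·h(square C)
Solving: h(square B) = 0.4807, h(square E) = 0.4951, h(square C) = 0.4487.
Starting from square E, the probability is 0.4951.

0.4951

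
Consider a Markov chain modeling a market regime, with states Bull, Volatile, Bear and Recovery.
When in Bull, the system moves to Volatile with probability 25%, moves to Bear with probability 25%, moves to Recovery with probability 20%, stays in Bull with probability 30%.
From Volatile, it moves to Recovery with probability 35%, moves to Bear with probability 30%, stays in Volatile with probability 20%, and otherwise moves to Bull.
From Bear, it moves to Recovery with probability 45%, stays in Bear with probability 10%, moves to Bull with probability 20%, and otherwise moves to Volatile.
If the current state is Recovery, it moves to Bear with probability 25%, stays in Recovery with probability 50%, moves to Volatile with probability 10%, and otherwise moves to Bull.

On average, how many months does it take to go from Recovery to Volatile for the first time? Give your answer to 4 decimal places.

6.2113

Let t(s) be the expected number of months to first reach Volatile from state s, with t(Volatile) = 0. Conditioning on the first month:
t(Bull) = 1 + 0.3·t(Bull) + 0.25·t(Bear) + 0.2·t(Recovery)
t(Bear) = 1 + 0.2·t(Bull) + 0.1·t(Bear) + 0.45·t(Recovery)
t(Recovery) = 1 + 0.15·t(Bull) + 0.25·t(Bear) + 0.5·t(Recovery)
Solving: t(Bull) = 5.1152, t(Bear) = 5.3535, t(Recovery) = 6.2113.
Expected months from Recovery to Volatile: 6.2113.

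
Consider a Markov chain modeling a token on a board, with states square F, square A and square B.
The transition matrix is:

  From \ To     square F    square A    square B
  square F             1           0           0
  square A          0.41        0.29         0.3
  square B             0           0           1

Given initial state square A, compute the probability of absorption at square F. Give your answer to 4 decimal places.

0.5775

Let h(s) be the probability of absorption at square F starting from transient state s. Then h(square F) = 1 and h(square B) = 0. By first-step analysis:
h(square A) = 0.41·1 + 0.29·h(square A) + 0.3·0
Solving: h(square A) = 0.5775.
Starting from square A, the probability is 0.5775.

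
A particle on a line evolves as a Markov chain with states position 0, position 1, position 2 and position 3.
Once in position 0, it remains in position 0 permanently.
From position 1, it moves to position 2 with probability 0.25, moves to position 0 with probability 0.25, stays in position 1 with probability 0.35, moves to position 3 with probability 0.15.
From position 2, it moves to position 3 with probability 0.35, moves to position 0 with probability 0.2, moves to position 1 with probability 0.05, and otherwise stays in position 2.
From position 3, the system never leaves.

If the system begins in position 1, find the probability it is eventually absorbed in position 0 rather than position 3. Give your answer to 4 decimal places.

Let h(s) be the probability of absorption at position 0 starting from transient state s. Then h(position 0) = 1 and h(position 3) = 0. By first-step analysis:
h(position 1) = 0.25·1 + 0.35·h(position 1) + 0.25·h(position 2) + 0.15·0
h(position 2) = 0.2·1 + 0.05·h(position 1) + 0.4·h(position 2) + 0.35·0
Solving: h(position 1) = 0.5298, h(position 2) = 0.3775.
Starting from position 1, the probability is 0.5298.

0.5298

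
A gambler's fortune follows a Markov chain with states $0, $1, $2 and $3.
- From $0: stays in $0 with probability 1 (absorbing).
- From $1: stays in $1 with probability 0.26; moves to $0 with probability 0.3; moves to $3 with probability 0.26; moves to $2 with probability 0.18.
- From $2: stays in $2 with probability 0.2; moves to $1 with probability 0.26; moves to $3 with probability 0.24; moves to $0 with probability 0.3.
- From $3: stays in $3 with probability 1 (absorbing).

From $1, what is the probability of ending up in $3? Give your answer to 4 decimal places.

0.4607

Let h(s) be the probability of absorption at $3 starting from transient state s. Then h($3) = 1 and h($0) = 0. By first-step analysis:
h($1) = 0.3·0 + 0.26·h($1) + 0.18·h($2) + 0.26·1
h($2) = 0.3·0 + 0.26·h($1) + 0.2·h($2) + 0.24·1
Solving: h($1) = 0.4607, h($2) = 0.4497.
Starting from $1, the probability is 0.4607.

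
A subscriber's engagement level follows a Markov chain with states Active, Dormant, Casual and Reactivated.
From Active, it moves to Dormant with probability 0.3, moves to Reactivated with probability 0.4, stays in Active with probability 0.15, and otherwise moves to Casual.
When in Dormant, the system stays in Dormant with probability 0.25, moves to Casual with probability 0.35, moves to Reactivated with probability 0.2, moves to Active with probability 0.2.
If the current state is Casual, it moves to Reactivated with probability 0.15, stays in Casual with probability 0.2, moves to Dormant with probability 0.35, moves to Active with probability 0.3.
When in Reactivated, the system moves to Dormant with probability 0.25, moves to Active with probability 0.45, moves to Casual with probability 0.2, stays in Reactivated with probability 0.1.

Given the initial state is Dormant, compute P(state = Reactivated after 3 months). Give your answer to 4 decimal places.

0.2234

Propagate the distribution vector 3 months from Dormant.
After 0 months: (0.0000, 1.0000, 0.0000, 0.0000)
After 1 month: (0.2000, 0.2500, 0.3500, 0.2000)
After 2 months: (0.2750, 0.2950, 0.2275, 0.2025)
After 3 months: (0.2596, 0.2865, 0.2305, 0.2234)
P(in Reactivated after 3 months) = 0.2234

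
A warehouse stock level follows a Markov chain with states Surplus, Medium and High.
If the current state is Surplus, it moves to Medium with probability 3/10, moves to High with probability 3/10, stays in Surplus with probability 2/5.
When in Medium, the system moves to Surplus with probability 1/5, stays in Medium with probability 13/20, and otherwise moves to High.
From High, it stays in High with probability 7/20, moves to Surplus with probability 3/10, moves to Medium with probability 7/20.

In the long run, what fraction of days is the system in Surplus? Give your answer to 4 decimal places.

0.2800

Let the stationary distribution be π with π = πP and π_1 + π_2 + π_3 = 1.
π_1 = 0.4·π_1 + 0.2·π_2 + 0.3·π_3
π_2 = 0.3·π_1 + 0.65·π_2 + 0.35·π_3
Solving with the normalization constraint gives π = (0.2800, 0.4800, 0.2400).
So the stationary probability of Surplus is 0.2800.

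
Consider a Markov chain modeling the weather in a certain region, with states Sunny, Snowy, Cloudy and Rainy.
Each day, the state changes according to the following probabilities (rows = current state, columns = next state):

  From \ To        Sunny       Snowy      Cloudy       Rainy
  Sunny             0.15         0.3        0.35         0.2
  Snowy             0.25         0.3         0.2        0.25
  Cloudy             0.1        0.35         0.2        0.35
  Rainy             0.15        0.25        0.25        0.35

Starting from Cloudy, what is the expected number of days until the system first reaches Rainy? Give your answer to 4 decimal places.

Let t(s) be the expected number of days to first reach Rainy from state s, with t(Rainy) = 0. Conditioning on the first day:
t(Sunny) = 1 + 0.15·t(Sunny) + 0.3·t(Snowy) + 0.35·t(Cloudy)
t(Snowy) = 1 + 0.25·t(Sunny) + 0.3·t(Snowy) + 0.2·t(Cloudy)
t(Cloudy) = 1 + 0.1·t(Sunny) + 0.35·t(Snowy) + 0.2·t(Cloudy)
Solving: t(Sunny) = 3.9187, t(Snowy) = 3.8003, t(Cloudy) = 3.4025.
Expected days from Cloudy to Rainy: 3.4025.

3.4025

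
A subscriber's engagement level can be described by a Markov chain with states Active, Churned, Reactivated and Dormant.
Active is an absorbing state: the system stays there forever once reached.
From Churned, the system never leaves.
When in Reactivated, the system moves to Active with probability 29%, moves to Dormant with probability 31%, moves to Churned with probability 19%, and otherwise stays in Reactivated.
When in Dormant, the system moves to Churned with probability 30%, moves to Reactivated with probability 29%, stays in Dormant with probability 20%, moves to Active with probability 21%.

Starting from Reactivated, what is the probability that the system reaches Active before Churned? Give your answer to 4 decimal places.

Let h(s) be the probability of absorption at Active starting from transient state s. Then h(Active) = 1 and h(Churned) = 0. By first-step analysis:
h(Reactivated) = 0.29·1 + 0.19·0 + 0.21·h(Reactivated) + 0.31·h(Dormant)
h(Dormant) = 0.21·1 + 0.3·0 + 0.29·h(Reactivated) + 0.2·h(Dormant)
Solving: h(Reactivated) = 0.5481, h(Dormant) = 0.4612.
Starting from Reactivated, the probability is 0.5481.

0.5481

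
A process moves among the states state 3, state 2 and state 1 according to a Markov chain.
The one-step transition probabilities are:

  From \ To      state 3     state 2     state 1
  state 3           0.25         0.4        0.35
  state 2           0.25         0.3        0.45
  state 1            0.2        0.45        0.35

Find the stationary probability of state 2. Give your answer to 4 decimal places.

Let the stationary distribution be π with π = πP and π_1 + π_2 + π_3 = 1.
π_1 = 0.25·π_1 + 0.25·π_2 + 0.2·π_3
π_2 = 0.4·π_1 + 0.3·π_2 + 0.45·π_3
Solving with the normalization constraint gives π = (0.2306, 0.3813, 0.3881).
So the stationary probability of state 2 is 0.3813.

0.3813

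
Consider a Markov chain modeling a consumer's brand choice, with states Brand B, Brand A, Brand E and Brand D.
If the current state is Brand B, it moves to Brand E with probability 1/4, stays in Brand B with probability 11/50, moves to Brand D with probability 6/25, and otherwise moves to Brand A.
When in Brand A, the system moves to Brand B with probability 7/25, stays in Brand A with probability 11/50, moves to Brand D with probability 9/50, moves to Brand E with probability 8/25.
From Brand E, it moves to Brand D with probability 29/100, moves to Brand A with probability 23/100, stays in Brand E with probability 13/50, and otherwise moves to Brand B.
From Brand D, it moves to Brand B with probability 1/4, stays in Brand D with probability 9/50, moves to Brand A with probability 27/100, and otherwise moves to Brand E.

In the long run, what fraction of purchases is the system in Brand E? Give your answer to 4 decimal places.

Let the stationary distribution be π with π = πP and π_1 + π_2 + π_3 + π_4 = 1.
π_1 = 0.22·π_1 + 0.28·π_2 + 0.22·π_3 + 0.25·π_4
π_2 = 0.29·π_1 + 0.22·π_2 + 0.23·π_3 + 0.27·π_4
π_3 = 0.25·π_1 + 0.32·π_2 + 0.26·π_3 + 0.3·π_4
Solving with the normalization constraint gives π = (0.2418, 0.2510, 0.2817, 0.2255).
So the stationary probability of Brand E is 0.2817.

0.2817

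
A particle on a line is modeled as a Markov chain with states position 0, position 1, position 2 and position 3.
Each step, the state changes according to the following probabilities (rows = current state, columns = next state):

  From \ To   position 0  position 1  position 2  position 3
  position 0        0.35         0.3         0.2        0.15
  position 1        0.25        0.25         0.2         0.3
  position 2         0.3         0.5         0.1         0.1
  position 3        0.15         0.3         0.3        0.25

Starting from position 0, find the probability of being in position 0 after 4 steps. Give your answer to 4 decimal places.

Propagate the distribution vector 4 steps from position 0.
After 0 steps: (1.0000, 0.0000, 0.0000, 0.0000)
After 1 step: (0.3500, 0.3000, 0.2000, 0.1500)
After 2 steps: (0.2800, 0.3250, 0.1950, 0.2000)
After 3 steps: (0.2678, 0.3228, 0.2005, 0.2090)
After 4 steps: (0.2659, 0.3240, 0.2009, 0.2093)
P(in position 0 after 4 steps) = 0.2659

0.2659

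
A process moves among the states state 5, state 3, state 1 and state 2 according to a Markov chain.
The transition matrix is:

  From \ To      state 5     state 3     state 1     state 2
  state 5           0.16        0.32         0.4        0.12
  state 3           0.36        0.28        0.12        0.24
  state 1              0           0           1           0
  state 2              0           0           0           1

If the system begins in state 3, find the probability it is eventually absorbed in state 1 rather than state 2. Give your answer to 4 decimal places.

0.5000

Let h(s) be the probability of absorption at state 1 starting from transient state s. Then h(state 1) = 1 and h(state 2) = 0. By first-step analysis:
h(state 5) = 0.16·h(state 5) + 0.32·h(state 3) + 0.4·1 + 0.12·0
h(state 3) = 0.36·h(state 5) + 0.28·h(state 3) + 0.12·1 + 0.24·0
Solving: h(state 5) = 0.6667, h(state 3) = 0.5000.
Starting from state 3, the probability is 0.5000.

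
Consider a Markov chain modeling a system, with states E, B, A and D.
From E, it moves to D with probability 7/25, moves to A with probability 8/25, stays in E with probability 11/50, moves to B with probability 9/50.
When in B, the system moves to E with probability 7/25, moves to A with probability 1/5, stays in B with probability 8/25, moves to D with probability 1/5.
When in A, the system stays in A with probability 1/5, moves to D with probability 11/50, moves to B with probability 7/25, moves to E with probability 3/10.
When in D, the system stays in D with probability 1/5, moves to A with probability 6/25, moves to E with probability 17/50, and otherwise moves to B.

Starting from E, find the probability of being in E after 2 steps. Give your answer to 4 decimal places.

Propagate the distribution vector 2 steps from E.
After 0 steps: (1.0000, 0.0000, 0.0000, 0.0000)
After 1 step: (0.2200, 0.1800, 0.3200, 0.2800)
After 2 steps: (0.2900, 0.2484, 0.2376, 0.2240)
P(in E after 2 steps) = 0.2900

0.2900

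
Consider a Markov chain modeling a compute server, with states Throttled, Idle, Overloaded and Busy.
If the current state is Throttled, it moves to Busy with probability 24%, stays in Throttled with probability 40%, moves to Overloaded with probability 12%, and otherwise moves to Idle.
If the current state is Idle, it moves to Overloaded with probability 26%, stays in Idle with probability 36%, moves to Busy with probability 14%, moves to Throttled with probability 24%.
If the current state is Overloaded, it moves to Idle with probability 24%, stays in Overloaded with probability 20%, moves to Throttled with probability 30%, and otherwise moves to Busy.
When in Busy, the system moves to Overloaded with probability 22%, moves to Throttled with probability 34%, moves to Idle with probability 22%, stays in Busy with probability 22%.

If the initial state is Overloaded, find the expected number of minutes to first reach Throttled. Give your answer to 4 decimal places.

Let t(s) be the expected number of minutes to first reach Throttled from state s, with t(Throttled) = 0. Conditioning on the first minute:
t(Idle) = 1 + 0.36·t(Idle) + 0.26·t(Overloaded) + 0.14·t(Busy)
t(Overloaded) = 1 + 0.24·t(Idle) + 0.2·t(Overloaded) + 0.26·t(Busy)
t(Busy) = 1 + 0.22·t(Idle) + 0.22·t(Overloaded) + 0.22·t(Busy)
Solving: t(Idle) = 3.6680, t(Overloaded) = 3.4165, t(Busy) = 3.2802.
Expected minutes from Overloaded to Throttled: 3.4165.

3.4165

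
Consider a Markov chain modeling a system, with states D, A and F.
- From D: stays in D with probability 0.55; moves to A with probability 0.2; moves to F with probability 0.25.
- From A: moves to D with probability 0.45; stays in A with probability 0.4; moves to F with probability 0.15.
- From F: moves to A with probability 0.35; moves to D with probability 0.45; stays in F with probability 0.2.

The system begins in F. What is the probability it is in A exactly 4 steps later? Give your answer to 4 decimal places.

0.2896

Propagate the distribution vector 4 steps from F.
After 0 steps: (0.0000, 0.0000, 1.0000)
After 1 step: (0.4500, 0.3500, 0.2000)
After 2 steps: (0.4950, 0.3000, 0.2050)
After 3 steps: (0.4995, 0.2908, 0.2098)
After 4 steps: (0.5000, 0.2896, 0.2104)
P(in A after 4 steps) = 0.2896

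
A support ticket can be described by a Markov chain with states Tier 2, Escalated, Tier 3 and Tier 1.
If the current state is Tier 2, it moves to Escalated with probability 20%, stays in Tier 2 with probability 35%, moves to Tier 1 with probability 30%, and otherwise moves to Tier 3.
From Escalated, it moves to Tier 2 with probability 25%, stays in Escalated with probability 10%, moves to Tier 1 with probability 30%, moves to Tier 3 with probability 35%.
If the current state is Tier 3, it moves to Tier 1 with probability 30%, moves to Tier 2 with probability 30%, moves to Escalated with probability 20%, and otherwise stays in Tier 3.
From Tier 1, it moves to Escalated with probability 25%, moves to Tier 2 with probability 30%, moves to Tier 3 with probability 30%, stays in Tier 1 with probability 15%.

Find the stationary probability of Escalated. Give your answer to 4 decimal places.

0.1937

Let the stationary distribution be π with π = πP and π_1 + π_2 + π_3 + π_4 = 1.
π_1 = 0.35·π_1 + 0.25·π_2 + 0.3·π_3 + 0.3·π_4
π_2 = 0.2·π_1 + 0.1·π_2 + 0.2·π_3 + 0.25·π_4
π_3 = 0.15·π_1 + 0.35·π_2 + 0.2·π_3 + 0.3·π_4
Solving with the normalization constraint gives π = (0.3056, 0.1937, 0.2399, 0.2609).
So the stationary probability of Escalated is 0.1937.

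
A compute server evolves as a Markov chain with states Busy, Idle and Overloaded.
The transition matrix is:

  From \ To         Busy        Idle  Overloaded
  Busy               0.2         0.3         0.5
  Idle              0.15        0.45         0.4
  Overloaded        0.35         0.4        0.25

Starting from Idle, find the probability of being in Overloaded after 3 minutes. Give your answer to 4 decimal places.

0.3705

Propagate the distribution vector 3 minutes from Idle.
After 0 minutes: (0.0000, 1.0000, 0.0000)
After 1 minute: (0.1500, 0.4500, 0.4000)
After 2 minutes: (0.2375, 0.4075, 0.3550)
After 3 minutes: (0.2329, 0.3966, 0.3705)
P(in Overloaded after 3 minutes) = 0.3705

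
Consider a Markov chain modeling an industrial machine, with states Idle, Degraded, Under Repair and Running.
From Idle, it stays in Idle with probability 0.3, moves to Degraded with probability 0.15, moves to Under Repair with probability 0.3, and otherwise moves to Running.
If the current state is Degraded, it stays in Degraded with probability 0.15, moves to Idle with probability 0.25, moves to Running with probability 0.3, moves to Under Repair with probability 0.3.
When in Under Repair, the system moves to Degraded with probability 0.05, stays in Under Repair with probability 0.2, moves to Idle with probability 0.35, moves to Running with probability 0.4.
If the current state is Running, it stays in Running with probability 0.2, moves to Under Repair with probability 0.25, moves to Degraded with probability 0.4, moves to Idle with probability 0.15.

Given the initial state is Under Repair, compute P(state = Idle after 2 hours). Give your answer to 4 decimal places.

Propagate the distribution vector 2 hours from Under Repair.
After 0 hours: (0.0000, 0.0000, 1.0000, 0.0000)
After 1 hour: (0.3500, 0.0500, 0.2000, 0.4000)
After 2 hours: (0.2475, 0.2300, 0.2600, 0.2625)
P(in Idle after 2 hours) = 0.2475

0.2475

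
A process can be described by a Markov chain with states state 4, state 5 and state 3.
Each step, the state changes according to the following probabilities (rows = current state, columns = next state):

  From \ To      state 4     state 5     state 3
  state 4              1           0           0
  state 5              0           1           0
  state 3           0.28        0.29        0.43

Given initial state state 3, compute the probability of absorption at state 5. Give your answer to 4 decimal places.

0.5088

Let h(s) be the probability of absorption at state 5 starting from transient state s. Then h(state 5) = 1 and h(state 4) = 0. By first-step analysis:
h(state 3) = 0.28·0 + 0.29·1 + 0.43·h(state 3)
Solving: h(state 3) = 0.5088.
Starting from state 3, the probability is 0.5088.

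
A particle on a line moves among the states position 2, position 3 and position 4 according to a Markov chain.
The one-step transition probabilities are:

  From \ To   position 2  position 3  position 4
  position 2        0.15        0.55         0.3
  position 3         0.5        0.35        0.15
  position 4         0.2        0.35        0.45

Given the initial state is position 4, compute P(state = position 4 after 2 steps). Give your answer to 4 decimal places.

0.3150

Sum over the intermediate state after 1 step:
P = P(position 4→position 2)·P(position 2→position 4) + P(position 4→position 3)·P(position 3→position 4) + P(position 4→position 4)·P(position 4→position 4)
  = 0.2×0.3 + 0.35×0.15 + 0.45×0.45
  = 0.0600 + 0.0525 + 0.2025 = 0.3150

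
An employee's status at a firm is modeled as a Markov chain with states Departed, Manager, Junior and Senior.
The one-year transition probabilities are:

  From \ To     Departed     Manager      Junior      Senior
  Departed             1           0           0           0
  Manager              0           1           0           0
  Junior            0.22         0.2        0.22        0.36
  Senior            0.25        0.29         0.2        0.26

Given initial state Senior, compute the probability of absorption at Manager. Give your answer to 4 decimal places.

0.5269

Let h(s) be the probability of absorption at Manager starting from transient state s. Then h(Manager) = 1 and h(Departed) = 0. By first-step analysis:
h(Junior) = 0.22·0 + 0.2·1 + 0.22·h(Junior) + 0.36·h(Senior)
h(Senior) = 0.25·0 + 0.29·1 + 0.2·h(Junior) + 0.26·h(Senior)
Solving: h(Junior) = 0.4996, h(Senior) = 0.5269.
Starting from Senior, the probability is 0.5269.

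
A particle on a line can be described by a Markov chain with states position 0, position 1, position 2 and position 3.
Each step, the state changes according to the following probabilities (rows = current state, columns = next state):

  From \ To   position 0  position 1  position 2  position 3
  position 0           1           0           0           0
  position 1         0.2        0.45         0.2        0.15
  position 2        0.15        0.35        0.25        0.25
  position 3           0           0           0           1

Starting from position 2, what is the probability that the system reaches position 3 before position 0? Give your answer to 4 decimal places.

0.5547

Let h(s) be the probability of absorption at position 3 starting from transient state s. Then h(position 3) = 1 and h(position 0) = 0. By first-step analysis:
h(position 1) = 0.2·0 + 0.45·h(position 1) + 0.2·h(position 2) + 0.15·1
h(position 2) = 0.15·0 + 0.35·h(position 1) + 0.25·h(position 2) + 0.25·1
Solving: h(position 1) = 0.4745, h(position 2) = 0.5547.
Starting from position 2, the probability is 0.5547.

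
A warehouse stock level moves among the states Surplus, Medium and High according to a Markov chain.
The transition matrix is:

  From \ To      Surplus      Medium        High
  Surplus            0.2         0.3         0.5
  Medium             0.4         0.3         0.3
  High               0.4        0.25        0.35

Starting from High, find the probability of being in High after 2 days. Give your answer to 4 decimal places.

0.3975

Sum over the intermediate state after 1 day:
P = P(High→Surplus)·P(Surplus→High) + P(High→Medium)·P(Medium→High) + P(High→High)·P(High→High)
  = 0.4×0.5 + 0.25×0.3 + 0.35×0.35
  = 0.2000 + 0.0750 + 0.1225 = 0.3975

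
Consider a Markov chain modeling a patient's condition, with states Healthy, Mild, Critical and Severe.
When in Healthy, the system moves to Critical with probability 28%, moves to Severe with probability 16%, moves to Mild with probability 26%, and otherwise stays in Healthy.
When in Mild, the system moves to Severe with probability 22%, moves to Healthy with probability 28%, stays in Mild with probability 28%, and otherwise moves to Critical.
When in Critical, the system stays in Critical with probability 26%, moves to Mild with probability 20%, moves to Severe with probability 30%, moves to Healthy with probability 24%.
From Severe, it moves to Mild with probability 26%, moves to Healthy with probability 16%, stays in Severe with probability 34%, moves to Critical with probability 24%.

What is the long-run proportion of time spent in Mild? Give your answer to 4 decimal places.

0.2500

Let the stationary distribution be π with π = πP and π_1 + π_2 + π_3 + π_4 = 1.
π_1 = 0.3·π_1 + 0.28·π_2 + 0.24·π_3 + 0.16·π_4
π_2 = 0.26·π_1 + 0.28·π_2 + 0.2·π_3 + 0.26·π_4
π_3 = 0.28·π_1 + 0.22·π_2 + 0.26·π_3 + 0.24·π_4
Solving with the normalization constraint gives π = (0.2442, 0.2500, 0.2498, 0.2561).
So the stationary probability of Mild is 0.2500.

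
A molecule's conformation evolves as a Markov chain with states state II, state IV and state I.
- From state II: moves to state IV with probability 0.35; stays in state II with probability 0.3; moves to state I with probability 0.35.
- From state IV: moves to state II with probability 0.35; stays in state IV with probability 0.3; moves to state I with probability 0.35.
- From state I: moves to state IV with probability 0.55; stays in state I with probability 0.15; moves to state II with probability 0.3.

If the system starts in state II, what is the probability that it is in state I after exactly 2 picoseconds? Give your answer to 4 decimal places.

Sum over the intermediate state after 1 picosecond:
P = P(state II→state II)·P(state II→state I) + P(state II→state IV)·P(state IV→state I) + P(state II→state I)·P(state I→state I)
  = 0.3×0.35 + 0.35×0.35 + 0.35×0.15
  = 0.1050 + 0.1225 + 0.0525 = 0.2800

0.2800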